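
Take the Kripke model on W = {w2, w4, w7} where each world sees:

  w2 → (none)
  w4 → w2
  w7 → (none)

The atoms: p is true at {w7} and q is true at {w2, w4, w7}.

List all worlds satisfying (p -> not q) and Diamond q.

w2: p -> not q is T, Diamond q is F. ✗
w4: p -> not q is T, Diamond q is T. ✓
w7: p -> not q is F, Diamond q is F. ✗

{w4}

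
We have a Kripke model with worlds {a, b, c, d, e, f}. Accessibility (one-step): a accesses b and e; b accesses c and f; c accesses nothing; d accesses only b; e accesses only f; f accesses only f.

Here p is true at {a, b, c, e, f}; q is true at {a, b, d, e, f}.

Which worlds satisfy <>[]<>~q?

a: successors {b, e}; []<>~q there: b:F, e:F. ✗
b: successors {c, f}; []<>~q there: c:T, f:F. ✓
c: no successors, so <>[]<>~q fails. ✗
d: successors {b}; []<>~q there: b:F. ✗
e: successors {f}; []<>~q there: f:F. ✗
f: successors {f}; []<>~q there: f:F. ✗

{b}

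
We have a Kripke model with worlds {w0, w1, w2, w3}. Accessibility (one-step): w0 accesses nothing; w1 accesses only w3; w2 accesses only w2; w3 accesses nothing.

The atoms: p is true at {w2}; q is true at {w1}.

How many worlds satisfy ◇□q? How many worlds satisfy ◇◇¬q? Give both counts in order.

For ◇□q:
w0: no successors, so ◇□q fails. ✗
w1: successors {w3}; □q there: w3:T. ✓
w2: successors {w2}; □q there: w2:F. ✗
w3: no successors, so ◇□q fails. ✗
— 1 world.
For ◇◇¬q:
w0: no successors, so ◇◇¬q fails. ✗
w1: successors {w3}; ◇¬q there: w3:F. ✗
w2: successors {w2}; ◇¬q there: w2:T. ✓
w3: no successors, so ◇◇¬q fails. ✗
— 1 world.

1 and 1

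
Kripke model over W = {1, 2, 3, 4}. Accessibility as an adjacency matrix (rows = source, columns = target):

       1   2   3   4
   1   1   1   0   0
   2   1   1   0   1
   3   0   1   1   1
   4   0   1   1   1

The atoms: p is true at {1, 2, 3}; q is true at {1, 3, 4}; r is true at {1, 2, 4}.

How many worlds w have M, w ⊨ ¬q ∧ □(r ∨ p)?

1: ¬q is F, □(r ∨ p) is T. ✗
2: ¬q is T, □(r ∨ p) is T. ✓
3: ¬q is F, □(r ∨ p) is T. ✗
4: ¬q is F, □(r ∨ p) is T. ✗
Satisfying worlds: {2}.

1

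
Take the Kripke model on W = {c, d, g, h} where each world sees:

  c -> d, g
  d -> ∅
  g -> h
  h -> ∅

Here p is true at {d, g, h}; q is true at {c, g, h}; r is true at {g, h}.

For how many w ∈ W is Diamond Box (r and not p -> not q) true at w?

2

c: successors {d, g}; Box (r and not p -> not q) there: d:T, g:T. ✓
d: no successors, so Diamond Box (r and not p -> not q) fails. ✗
g: successors {h}; Box (r and not p -> not q) there: h:T. ✓
h: no successors, so Diamond Box (r and not p -> not q) fails. ✗
Satisfying worlds: {c, g}.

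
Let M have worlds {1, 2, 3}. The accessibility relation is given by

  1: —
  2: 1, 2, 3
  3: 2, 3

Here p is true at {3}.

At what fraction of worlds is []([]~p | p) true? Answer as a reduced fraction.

1: no successors, so []([]~p | p) holds vacuously. ✓
2: successors {1, 2, 3}; []~p | p there: 1:T, 2:F, 3:T. ✗
3: successors {2, 3}; []~p | p there: 2:F, 3:T. ✗
That's 1 of 3 worlds, so 1/3.

1/3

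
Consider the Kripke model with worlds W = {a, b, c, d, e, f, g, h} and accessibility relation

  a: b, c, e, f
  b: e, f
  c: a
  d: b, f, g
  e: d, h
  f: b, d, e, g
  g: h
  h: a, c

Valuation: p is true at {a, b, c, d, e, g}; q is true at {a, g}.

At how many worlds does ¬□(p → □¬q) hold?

4

a: □(p → □¬q) is F. ✓
b: □(p → □¬q) is T. ✗
c: □(p → □¬q) is T. ✗
d: □(p → □¬q) is T. ✗
e: □(p → □¬q) is F. ✓
f: □(p → □¬q) is F. ✓
g: □(p → □¬q) is T. ✗
h: □(p → □¬q) is F. ✓
Satisfying worlds: {a, e, f, h}.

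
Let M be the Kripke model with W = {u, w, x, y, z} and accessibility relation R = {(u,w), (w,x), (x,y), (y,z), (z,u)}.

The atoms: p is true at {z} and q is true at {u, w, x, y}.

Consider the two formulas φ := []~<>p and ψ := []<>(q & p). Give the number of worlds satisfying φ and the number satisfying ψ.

For []~<>p:
u: successors {w}; ~<>p there: w:T. ✓
w: successors {x}; ~<>p there: x:T. ✓
x: successors {y}; ~<>p there: y:F. ✗
y: successors {z}; ~<>p there: z:T. ✓
z: successors {u}; ~<>p there: u:T. ✓
— 4 worlds.
For []<>(q & p):
u: successors {w}; <>(q & p) there: w:F. ✗
w: successors {x}; <>(q & p) there: x:F. ✗
x: successors {y}; <>(q & p) there: y:F. ✗
y: successors {z}; <>(q & p) there: z:F. ✗
z: successors {u}; <>(q & p) there: u:F. ✗
— 0 worlds.

4 and 0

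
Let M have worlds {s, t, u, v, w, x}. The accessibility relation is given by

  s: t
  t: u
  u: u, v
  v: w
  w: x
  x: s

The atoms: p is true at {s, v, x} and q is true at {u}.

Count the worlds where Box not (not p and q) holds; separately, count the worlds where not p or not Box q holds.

4 and 6

For Box not (not p and q):
s: successors {t}; not (not p and q) there: t:T. ✓
t: successors {u}; not (not p and q) there: u:F. ✗
u: successors {u, v}; not (not p and q) there: u:F, v:T. ✗
v: successors {w}; not (not p and q) there: w:T. ✓
w: successors {x}; not (not p and q) there: x:T. ✓
x: successors {s}; not (not p and q) there: s:T. ✓
— 4 worlds.
For not p or not Box q:
s: not p is F, not Box q is T. ✓
t: not p is T, not Box q is F. ✓
u: not p is T, not Box q is T. ✓
v: not p is F, not Box q is T. ✓
w: not p is T, not Box q is T. ✓
x: not p is F, not Box q is T. ✓
— 6 worlds.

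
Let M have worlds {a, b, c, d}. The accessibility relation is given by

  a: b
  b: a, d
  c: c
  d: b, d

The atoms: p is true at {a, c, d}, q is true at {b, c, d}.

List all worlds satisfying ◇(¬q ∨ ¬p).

a: successors {b}; ¬q ∨ ¬p there: b:T. ✓
b: successors {a, d}; ¬q ∨ ¬p there: a:T, d:F. ✓
c: successors {c}; ¬q ∨ ¬p there: c:F. ✗
d: successors {b, d}; ¬q ∨ ¬p there: b:T, d:F. ✓

{a, b, d}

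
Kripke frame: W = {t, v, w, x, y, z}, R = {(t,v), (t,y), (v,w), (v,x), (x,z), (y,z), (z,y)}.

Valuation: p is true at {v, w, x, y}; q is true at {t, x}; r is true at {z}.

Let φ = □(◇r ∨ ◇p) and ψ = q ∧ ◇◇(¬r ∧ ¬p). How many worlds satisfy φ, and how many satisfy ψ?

5 and 0

For □(◇r ∨ ◇p):
t: successors {v, y}; ◇r ∨ ◇p there: v:T, y:T. ✓
v: successors {w, x}; ◇r ∨ ◇p there: w:F, x:T. ✗
w: no successors, so □(◇r ∨ ◇p) holds vacuously. ✓
x: successors {z}; ◇r ∨ ◇p there: z:T. ✓
y: successors {z}; ◇r ∨ ◇p there: z:T. ✓
z: successors {y}; ◇r ∨ ◇p there: y:T. ✓
— 5 worlds.
For q ∧ ◇◇(¬r ∧ ¬p):
t: q is T, ◇◇(¬r ∧ ¬p) is F. ✗
v: q is F, ◇◇(¬r ∧ ¬p) is F. ✗
w: q is F, ◇◇(¬r ∧ ¬p) is F. ✗
x: q is T, ◇◇(¬r ∧ ¬p) is F. ✗
y: q is F, ◇◇(¬r ∧ ¬p) is F. ✗
z: q is F, ◇◇(¬r ∧ ¬p) is F. ✗
— 0 worlds.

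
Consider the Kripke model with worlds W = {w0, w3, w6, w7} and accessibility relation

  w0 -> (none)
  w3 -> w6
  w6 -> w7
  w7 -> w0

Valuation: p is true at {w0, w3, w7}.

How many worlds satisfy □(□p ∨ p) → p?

3

w0: □(□p ∨ p) is T, p is T. ✓
w3: □(□p ∨ p) is T, p is T. ✓
w6: □(□p ∨ p) is T, p is F. ✗
w7: □(□p ∨ p) is T, p is T. ✓
Satisfying worlds: {w0, w3, w7}.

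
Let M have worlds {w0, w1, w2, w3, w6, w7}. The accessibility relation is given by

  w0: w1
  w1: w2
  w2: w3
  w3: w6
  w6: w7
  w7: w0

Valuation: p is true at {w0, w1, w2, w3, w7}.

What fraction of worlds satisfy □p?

w0: successors {w1}; p there: w1:T. ✓
w1: successors {w2}; p there: w2:T. ✓
w2: successors {w3}; p there: w3:T. ✓
w3: successors {w6}; p there: w6:F. ✗
w6: successors {w7}; p there: w7:T. ✓
w7: successors {w0}; p there: w0:T. ✓
That's 5 of 6 worlds, so 5/6.

5/6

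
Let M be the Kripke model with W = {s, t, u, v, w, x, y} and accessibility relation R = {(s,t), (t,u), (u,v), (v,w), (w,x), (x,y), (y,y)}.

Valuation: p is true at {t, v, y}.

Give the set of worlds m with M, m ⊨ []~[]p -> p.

{t, v, w, x, y}

s: []~[]p is T, p is F. ✗
t: []~[]p is F, p is T. ✓
u: []~[]p is T, p is F. ✗
v: []~[]p is T, p is T. ✓
w: []~[]p is F, p is F. ✓
x: []~[]p is F, p is F. ✓
y: []~[]p is F, p is T. ✓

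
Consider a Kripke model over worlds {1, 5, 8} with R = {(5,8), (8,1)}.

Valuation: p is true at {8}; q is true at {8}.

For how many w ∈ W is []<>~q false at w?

1: no successors, so []<>~q holds vacuously. ✓
5: successors {8}; <>~q there: 8:T. ✓
8: successors {1}; <>~q there: 1:F. ✗
Satisfying worlds: {1, 5}.
So []<>~q fails at the other 1 world.

1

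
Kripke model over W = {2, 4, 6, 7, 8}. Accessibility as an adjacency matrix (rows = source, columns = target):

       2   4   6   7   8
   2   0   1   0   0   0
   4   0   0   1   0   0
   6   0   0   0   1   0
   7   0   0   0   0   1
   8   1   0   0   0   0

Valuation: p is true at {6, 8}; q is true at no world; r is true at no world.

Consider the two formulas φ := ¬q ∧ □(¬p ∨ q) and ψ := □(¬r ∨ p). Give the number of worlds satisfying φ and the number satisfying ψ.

3 and 5

For ¬q ∧ □(¬p ∨ q):
2: ¬q is T, □(¬p ∨ q) is T. ✓
4: ¬q is T, □(¬p ∨ q) is F. ✗
6: ¬q is T, □(¬p ∨ q) is T. ✓
7: ¬q is T, □(¬p ∨ q) is F. ✗
8: ¬q is T, □(¬p ∨ q) is T. ✓
— 3 worlds.
For □(¬r ∨ p):
2: successors {4}; ¬r ∨ p there: 4:T. ✓
4: successors {6}; ¬r ∨ p there: 6:T. ✓
6: successors {7}; ¬r ∨ p there: 7:T. ✓
7: successors {8}; ¬r ∨ p there: 8:T. ✓
8: successors {2}; ¬r ∨ p there: 2:T. ✓
— 5 worlds.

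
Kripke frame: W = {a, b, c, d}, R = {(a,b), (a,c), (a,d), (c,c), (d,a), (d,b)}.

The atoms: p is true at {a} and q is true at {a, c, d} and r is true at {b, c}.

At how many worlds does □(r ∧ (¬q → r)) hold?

2

a: successors {b, c, d}; r ∧ (¬q → r) there: b:T, c:T, d:F. ✗
b: no successors, so □(r ∧ (¬q → r)) holds vacuously. ✓
c: successors {c}; r ∧ (¬q → r) there: c:T. ✓
d: successors {a, b}; r ∧ (¬q → r) there: a:F, b:T. ✗
Satisfying worlds: {b, c}.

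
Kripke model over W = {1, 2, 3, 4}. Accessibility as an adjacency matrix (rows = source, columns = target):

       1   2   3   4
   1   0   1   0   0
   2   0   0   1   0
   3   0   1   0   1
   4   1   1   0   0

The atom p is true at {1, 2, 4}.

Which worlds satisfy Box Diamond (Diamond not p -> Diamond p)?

1: successors {2}; Diamond (Diamond not p -> Diamond p) there: 2:T. ✓
2: successors {3}; Diamond (Diamond not p -> Diamond p) there: 3:T. ✓
3: successors {2, 4}; Diamond (Diamond not p -> Diamond p) there: 2:T, 4:T. ✓
4: successors {1, 2}; Diamond (Diamond not p -> Diamond p) there: 1:F, 2:T. ✗

{1, 2, 3}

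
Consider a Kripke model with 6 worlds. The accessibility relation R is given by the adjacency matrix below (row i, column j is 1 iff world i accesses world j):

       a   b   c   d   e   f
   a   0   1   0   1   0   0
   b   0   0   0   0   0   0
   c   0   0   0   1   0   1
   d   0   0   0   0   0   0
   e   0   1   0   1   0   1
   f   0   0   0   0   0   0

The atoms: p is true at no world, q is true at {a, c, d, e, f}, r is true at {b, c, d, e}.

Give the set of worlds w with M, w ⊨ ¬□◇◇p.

{a, c, e}

a: □◇◇p is F. ✓
b: □◇◇p is T. ✗
c: □◇◇p is F. ✓
d: □◇◇p is T. ✗
e: □◇◇p is F. ✓
f: □◇◇p is T. ✗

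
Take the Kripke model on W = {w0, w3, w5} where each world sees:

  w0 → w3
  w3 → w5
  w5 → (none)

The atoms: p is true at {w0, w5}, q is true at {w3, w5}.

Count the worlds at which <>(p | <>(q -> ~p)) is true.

1

w0: successors {w3}; p | <>(q -> ~p) there: w3:F. ✗
w3: successors {w5}; p | <>(q -> ~p) there: w5:T. ✓
w5: no successors, so <>(p | <>(q -> ~p)) fails. ✗
Satisfying worlds: {w3}.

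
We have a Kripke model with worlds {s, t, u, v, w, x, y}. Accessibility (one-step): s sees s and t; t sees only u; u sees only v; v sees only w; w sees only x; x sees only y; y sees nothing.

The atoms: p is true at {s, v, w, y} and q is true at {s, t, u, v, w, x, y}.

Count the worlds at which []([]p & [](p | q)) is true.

s: successors {s, t}; []p & [](p | q) there: s:F, t:F. ✗
t: successors {u}; []p & [](p | q) there: u:T. ✓
u: successors {v}; []p & [](p | q) there: v:T. ✓
v: successors {w}; []p & [](p | q) there: w:F. ✗
w: successors {x}; []p & [](p | q) there: x:T. ✓
x: successors {y}; []p & [](p | q) there: y:T. ✓
y: no successors, so []([]p & [](p | q)) holds vacuously. ✓
Satisfying worlds: {t, u, w, x, y}.

5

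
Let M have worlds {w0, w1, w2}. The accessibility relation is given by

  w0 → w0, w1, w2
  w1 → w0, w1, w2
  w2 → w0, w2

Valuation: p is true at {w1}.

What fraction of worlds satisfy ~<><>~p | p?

w0: ~<><>~p is F, p is F. ✗
w1: ~<><>~p is F, p is T. ✓
w2: ~<><>~p is F, p is F. ✗
That's 1 of 3 worlds, so 1/3.

1/3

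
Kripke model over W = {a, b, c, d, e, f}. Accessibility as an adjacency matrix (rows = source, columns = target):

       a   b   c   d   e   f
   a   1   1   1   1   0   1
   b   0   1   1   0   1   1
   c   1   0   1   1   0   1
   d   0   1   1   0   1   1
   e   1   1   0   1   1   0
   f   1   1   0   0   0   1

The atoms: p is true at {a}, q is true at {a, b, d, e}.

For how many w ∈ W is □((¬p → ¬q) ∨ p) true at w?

0

a: successors {a, b, c, d, f}; (¬p → ¬q) ∨ p there: a:T, b:F, c:T, d:F, f:T. ✗
b: successors {b, c, e, f}; (¬p → ¬q) ∨ p there: b:F, c:T, e:F, f:T. ✗
c: successors {a, c, d, f}; (¬p → ¬q) ∨ p there: a:T, c:T, d:F, f:T. ✗
d: successors {b, c, e, f}; (¬p → ¬q) ∨ p there: b:F, c:T, e:F, f:T. ✗
e: successors {a, b, d, e}; (¬p → ¬q) ∨ p there: a:T, b:F, d:F, e:F. ✗
f: successors {a, b, f}; (¬p → ¬q) ∨ p there: a:T, b:F, f:T. ✗
Satisfying worlds: ∅.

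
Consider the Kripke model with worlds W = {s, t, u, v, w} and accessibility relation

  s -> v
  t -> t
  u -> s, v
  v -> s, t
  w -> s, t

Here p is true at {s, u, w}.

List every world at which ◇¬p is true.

{s, t, u, v, w}

s: successors {v}; ¬p there: v:T. ✓
t: successors {t}; ¬p there: t:T. ✓
u: successors {s, v}; ¬p there: s:F, v:T. ✓
v: successors {s, t}; ¬p there: s:F, t:T. ✓
w: successors {s, t}; ¬p there: s:F, t:T. ✓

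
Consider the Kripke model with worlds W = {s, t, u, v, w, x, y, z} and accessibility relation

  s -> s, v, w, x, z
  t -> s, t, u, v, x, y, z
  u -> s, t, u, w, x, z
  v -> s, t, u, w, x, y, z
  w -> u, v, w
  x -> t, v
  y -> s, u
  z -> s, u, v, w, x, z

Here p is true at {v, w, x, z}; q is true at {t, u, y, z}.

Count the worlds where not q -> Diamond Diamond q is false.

0

s: not q is T, Diamond Diamond q is T. ✓
t: not q is F, Diamond Diamond q is T. ✓
u: not q is F, Diamond Diamond q is T. ✓
v: not q is T, Diamond Diamond q is T. ✓
w: not q is T, Diamond Diamond q is T. ✓
x: not q is T, Diamond Diamond q is T. ✓
y: not q is F, Diamond Diamond q is T. ✓
z: not q is F, Diamond Diamond q is T. ✓
Satisfying worlds: {s, t, u, v, w, x, y, z}.
So not q -> Diamond Diamond q fails at the other 0 worlds.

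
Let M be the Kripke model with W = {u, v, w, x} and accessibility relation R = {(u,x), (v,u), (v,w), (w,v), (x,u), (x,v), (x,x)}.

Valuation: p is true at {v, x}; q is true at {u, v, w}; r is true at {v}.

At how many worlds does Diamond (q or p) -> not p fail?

u: Diamond (q or p) is T, not p is T. ✓
v: Diamond (q or p) is T, not p is F. ✗
w: Diamond (q or p) is T, not p is T. ✓
x: Diamond (q or p) is T, not p is F. ✗
Satisfying worlds: {u, w}.
So Diamond (q or p) -> not p fails at the other 2 worlds.

2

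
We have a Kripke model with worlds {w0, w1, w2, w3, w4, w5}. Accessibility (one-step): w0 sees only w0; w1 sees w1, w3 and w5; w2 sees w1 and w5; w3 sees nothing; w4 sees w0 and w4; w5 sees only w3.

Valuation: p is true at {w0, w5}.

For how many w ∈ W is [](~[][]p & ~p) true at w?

1

w0: successors {w0}; ~[][]p & ~p there: w0:F. ✗
w1: successors {w1, w3, w5}; ~[][]p & ~p there: w1:T, w3:F, w5:F. ✗
w2: successors {w1, w5}; ~[][]p & ~p there: w1:T, w5:F. ✗
w3: no successors, so [](~[][]p & ~p) holds vacuously. ✓
w4: successors {w0, w4}; ~[][]p & ~p there: w0:F, w4:T. ✗
w5: successors {w3}; ~[][]p & ~p there: w3:F. ✗
Satisfying worlds: {w3}.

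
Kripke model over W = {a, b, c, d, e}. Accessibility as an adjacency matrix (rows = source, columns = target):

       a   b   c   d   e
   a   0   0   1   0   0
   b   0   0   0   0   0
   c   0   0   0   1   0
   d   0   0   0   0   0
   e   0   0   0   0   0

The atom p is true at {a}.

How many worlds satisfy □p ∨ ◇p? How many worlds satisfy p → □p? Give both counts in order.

3 and 4

For □p ∨ ◇p:
a: □p is F, ◇p is F. ✗
b: □p is T, ◇p is F. ✓
c: □p is F, ◇p is F. ✗
d: □p is T, ◇p is F. ✓
e: □p is T, ◇p is F. ✓
— 3 worlds.
For p → □p:
a: p is T, □p is F. ✗
b: p is F, □p is T. ✓
c: p is F, □p is F. ✓
d: p is F, □p is T. ✓
e: p is F, □p is T. ✓
— 4 worlds.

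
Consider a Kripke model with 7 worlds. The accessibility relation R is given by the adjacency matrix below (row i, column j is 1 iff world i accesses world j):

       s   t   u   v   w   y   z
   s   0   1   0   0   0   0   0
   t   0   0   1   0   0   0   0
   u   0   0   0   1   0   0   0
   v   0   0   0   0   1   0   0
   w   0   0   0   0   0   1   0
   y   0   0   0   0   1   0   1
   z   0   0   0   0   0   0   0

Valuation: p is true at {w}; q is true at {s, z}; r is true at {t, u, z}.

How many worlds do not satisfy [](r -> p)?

s: successors {t}; r -> p there: t:F. ✗
t: successors {u}; r -> p there: u:F. ✗
u: successors {v}; r -> p there: v:T. ✓
v: successors {w}; r -> p there: w:T. ✓
w: successors {y}; r -> p there: y:T. ✓
y: successors {w, z}; r -> p there: w:T, z:F. ✗
z: no successors, so [](r -> p) holds vacuously. ✓
Satisfying worlds: {u, v, w, z}.
So [](r -> p) fails at the other 3 worlds.

3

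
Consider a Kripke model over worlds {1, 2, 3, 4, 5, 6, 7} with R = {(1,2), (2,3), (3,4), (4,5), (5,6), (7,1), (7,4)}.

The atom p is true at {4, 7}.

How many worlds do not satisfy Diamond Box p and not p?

1: Diamond Box p is F, not p is T. ✗
2: Diamond Box p is T, not p is T. ✓
3: Diamond Box p is F, not p is T. ✗
4: Diamond Box p is F, not p is F. ✗
5: Diamond Box p is T, not p is T. ✓
6: Diamond Box p is F, not p is T. ✗
7: Diamond Box p is F, not p is F. ✗
Satisfying worlds: {2, 5}.
So Diamond Box p and not p fails at the other 5 worlds.

5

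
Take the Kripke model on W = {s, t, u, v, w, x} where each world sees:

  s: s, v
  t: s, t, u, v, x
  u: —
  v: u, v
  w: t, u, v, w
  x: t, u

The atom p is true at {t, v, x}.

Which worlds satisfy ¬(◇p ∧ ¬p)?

{t, u, v, x}

s: ◇p ∧ ¬p is T. ✗
t: ◇p ∧ ¬p is F. ✓
u: ◇p ∧ ¬p is F. ✓
v: ◇p ∧ ¬p is F. ✓
w: ◇p ∧ ¬p is T. ✗
x: ◇p ∧ ¬p is F. ✓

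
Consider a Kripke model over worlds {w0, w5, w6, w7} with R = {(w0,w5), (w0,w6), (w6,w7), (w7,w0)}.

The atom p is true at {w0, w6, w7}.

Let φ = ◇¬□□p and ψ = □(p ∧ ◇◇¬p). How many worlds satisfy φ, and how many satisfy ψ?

For ◇¬□□p:
w0: successors {w5, w6}; ¬□□p there: w5:F, w6:F. ✗
w5: no successors, so ◇¬□□p fails. ✗
w6: successors {w7}; ¬□□p there: w7:T. ✓
w7: successors {w0}; ¬□□p there: w0:F. ✗
— 1 world.
For □(p ∧ ◇◇¬p):
w0: successors {w5, w6}; p ∧ ◇◇¬p there: w5:F, w6:F. ✗
w5: no successors, so □(p ∧ ◇◇¬p) holds vacuously. ✓
w6: successors {w7}; p ∧ ◇◇¬p there: w7:T. ✓
w7: successors {w0}; p ∧ ◇◇¬p there: w0:F. ✗
— 2 worlds.

1 and 2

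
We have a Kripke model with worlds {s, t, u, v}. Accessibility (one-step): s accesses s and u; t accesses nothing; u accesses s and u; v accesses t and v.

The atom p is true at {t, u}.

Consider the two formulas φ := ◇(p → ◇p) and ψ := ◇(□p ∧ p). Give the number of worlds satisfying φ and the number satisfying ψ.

3 and 1

For ◇(p → ◇p):
s: successors {s, u}; p → ◇p there: s:T, u:T. ✓
t: no successors, so ◇(p → ◇p) fails. ✗
u: successors {s, u}; p → ◇p there: s:T, u:T. ✓
v: successors {t, v}; p → ◇p there: t:F, v:T. ✓
— 3 worlds.
For ◇(□p ∧ p):
s: successors {s, u}; □p ∧ p there: s:F, u:F. ✗
t: no successors, so ◇(□p ∧ p) fails. ✗
u: successors {s, u}; □p ∧ p there: s:F, u:F. ✗
v: successors {t, v}; □p ∧ p there: t:T, v:F. ✓
— 1 world.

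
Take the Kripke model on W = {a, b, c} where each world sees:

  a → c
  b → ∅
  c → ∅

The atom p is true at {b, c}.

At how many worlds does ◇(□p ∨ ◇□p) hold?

a: successors {c}; □p ∨ ◇□p there: c:T. ✓
b: no successors, so ◇(□p ∨ ◇□p) fails. ✗
c: no successors, so ◇(□p ∨ ◇□p) fails. ✗
Satisfying worlds: {a}.

1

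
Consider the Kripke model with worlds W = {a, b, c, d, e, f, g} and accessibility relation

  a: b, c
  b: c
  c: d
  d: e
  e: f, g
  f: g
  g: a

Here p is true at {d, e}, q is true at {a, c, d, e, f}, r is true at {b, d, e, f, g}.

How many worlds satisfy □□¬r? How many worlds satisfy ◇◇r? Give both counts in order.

For □□¬r:
a: successors {b, c}; □¬r there: b:T, c:F. ✗
b: successors {c}; □¬r there: c:F. ✗
c: successors {d}; □¬r there: d:F. ✗
d: successors {e}; □¬r there: e:F. ✗
e: successors {f, g}; □¬r there: f:F, g:T. ✗
f: successors {g}; □¬r there: g:T. ✓
g: successors {a}; □¬r there: a:F. ✗
— 1 world.
For ◇◇r:
a: successors {b, c}; ◇r there: b:F, c:T. ✓
b: successors {c}; ◇r there: c:T. ✓
c: successors {d}; ◇r there: d:T. ✓
d: successors {e}; ◇r there: e:T. ✓
e: successors {f, g}; ◇r there: f:T, g:F. ✓
f: successors {g}; ◇r there: g:F. ✗
g: successors {a}; ◇r there: a:T. ✓
— 6 worlds.

1 and 6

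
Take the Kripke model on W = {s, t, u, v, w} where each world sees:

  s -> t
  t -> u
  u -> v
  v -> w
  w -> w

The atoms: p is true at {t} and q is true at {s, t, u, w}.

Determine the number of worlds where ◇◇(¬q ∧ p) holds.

s: successors {t}; ◇(¬q ∧ p) there: t:F. ✗
t: successors {u}; ◇(¬q ∧ p) there: u:F. ✗
u: successors {v}; ◇(¬q ∧ p) there: v:F. ✗
v: successors {w}; ◇(¬q ∧ p) there: w:F. ✗
w: successors {w}; ◇(¬q ∧ p) there: w:F. ✗
Satisfying worlds: ∅.

0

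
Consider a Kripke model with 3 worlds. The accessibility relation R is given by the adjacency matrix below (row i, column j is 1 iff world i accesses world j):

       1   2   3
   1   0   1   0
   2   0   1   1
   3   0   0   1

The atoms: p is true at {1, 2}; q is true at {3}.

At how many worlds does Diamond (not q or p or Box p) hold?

2

1: successors {2}; not q or p or Box p there: 2:T. ✓
2: successors {2, 3}; not q or p or Box p there: 2:T, 3:F. ✓
3: successors {3}; not q or p or Box p there: 3:F. ✗
Satisfying worlds: {1, 2}.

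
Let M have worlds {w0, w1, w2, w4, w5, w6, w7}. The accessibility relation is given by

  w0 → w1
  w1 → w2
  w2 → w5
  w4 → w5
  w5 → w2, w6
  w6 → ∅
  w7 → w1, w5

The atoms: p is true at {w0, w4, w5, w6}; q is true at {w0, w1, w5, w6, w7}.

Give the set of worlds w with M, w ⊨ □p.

{w2, w4, w6}

w0: successors {w1}; p there: w1:F. ✗
w1: successors {w2}; p there: w2:F. ✗
w2: successors {w5}; p there: w5:T. ✓
w4: successors {w5}; p there: w5:T. ✓
w5: successors {w2, w6}; p there: w2:F, w6:T. ✗
w6: no successors, so □p holds vacuously. ✓
w7: successors {w1, w5}; p there: w1:F, w5:T. ✗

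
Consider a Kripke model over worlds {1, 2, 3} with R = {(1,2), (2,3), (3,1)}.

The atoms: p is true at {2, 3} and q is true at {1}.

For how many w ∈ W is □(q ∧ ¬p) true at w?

1

1: successors {2}; q ∧ ¬p there: 2:F. ✗
2: successors {3}; q ∧ ¬p there: 3:F. ✗
3: successors {1}; q ∧ ¬p there: 1:T. ✓
Satisfying worlds: {3}.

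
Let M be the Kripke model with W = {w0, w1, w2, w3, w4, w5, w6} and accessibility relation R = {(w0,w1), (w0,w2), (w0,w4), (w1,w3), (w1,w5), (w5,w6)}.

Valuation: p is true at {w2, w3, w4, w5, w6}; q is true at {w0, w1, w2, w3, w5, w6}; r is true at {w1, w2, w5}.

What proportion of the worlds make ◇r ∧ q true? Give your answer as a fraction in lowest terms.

w0: ◇r is T, q is T. ✓
w1: ◇r is T, q is T. ✓
w2: ◇r is F, q is T. ✗
w3: ◇r is F, q is T. ✗
w4: ◇r is F, q is F. ✗
w5: ◇r is F, q is T. ✗
w6: ◇r is F, q is T. ✗
That's 2 of 7 worlds, so 2/7.

2/7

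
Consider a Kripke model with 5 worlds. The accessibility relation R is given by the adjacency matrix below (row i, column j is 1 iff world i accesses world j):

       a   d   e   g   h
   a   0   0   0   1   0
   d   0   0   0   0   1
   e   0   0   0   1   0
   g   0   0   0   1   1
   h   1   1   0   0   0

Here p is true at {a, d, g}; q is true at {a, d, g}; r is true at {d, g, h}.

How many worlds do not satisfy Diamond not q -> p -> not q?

2

a: Diamond not q is F, p -> not q is F. ✓
d: Diamond not q is T, p -> not q is F. ✗
e: Diamond not q is F, p -> not q is T. ✓
g: Diamond not q is T, p -> not q is F. ✗
h: Diamond not q is F, p -> not q is T. ✓
Satisfying worlds: {a, e, h}.
So Diamond not q -> p -> not q fails at the other 2 worlds.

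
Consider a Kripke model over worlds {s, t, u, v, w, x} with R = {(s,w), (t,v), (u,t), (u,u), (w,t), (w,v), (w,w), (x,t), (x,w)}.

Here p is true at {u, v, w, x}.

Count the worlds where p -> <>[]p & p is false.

s: p is F, <>[]p & p is F. ✓
t: p is F, <>[]p & p is F. ✓
u: p is T, <>[]p & p is T. ✓
v: p is T, <>[]p & p is F. ✗
w: p is T, <>[]p & p is T. ✓
x: p is T, <>[]p & p is T. ✓
Satisfying worlds: {s, t, u, w, x}.
So p -> <>[]p & p fails at the other 1 world.

1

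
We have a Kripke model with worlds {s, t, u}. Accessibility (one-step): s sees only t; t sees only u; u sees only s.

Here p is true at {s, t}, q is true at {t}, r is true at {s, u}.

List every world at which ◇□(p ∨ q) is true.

{t, u}

s: successors {t}; □(p ∨ q) there: t:F. ✗
t: successors {u}; □(p ∨ q) there: u:T. ✓
u: successors {s}; □(p ∨ q) there: s:T. ✓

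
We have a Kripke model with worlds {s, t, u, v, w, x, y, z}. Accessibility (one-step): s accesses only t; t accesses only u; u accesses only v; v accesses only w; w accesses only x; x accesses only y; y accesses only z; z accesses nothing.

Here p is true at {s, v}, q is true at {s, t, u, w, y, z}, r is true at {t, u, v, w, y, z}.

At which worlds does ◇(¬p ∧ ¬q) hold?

s: successors {t}; ¬p ∧ ¬q there: t:F. ✗
t: successors {u}; ¬p ∧ ¬q there: u:F. ✗
u: successors {v}; ¬p ∧ ¬q there: v:F. ✗
v: successors {w}; ¬p ∧ ¬q there: w:F. ✗
w: successors {x}; ¬p ∧ ¬q there: x:T. ✓
x: successors {y}; ¬p ∧ ¬q there: y:F. ✗
y: successors {z}; ¬p ∧ ¬q there: z:F. ✗
z: no successors, so ◇(¬p ∧ ¬q) fails. ✗

{w}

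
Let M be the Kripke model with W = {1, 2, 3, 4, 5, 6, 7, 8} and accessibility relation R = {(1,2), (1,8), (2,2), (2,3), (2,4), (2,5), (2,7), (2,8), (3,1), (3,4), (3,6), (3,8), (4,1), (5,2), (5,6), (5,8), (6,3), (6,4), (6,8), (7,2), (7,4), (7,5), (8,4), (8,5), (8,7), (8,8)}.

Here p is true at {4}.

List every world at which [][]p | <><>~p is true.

{1, 2, 3, 4, 5, 6, 7, 8}

1: [][]p is F, <><>~p is T. ✓
2: [][]p is F, <><>~p is T. ✓
3: [][]p is F, <><>~p is T. ✓
4: [][]p is F, <><>~p is T. ✓
5: [][]p is F, <><>~p is T. ✓
6: [][]p is F, <><>~p is T. ✓
7: [][]p is F, <><>~p is T. ✓
8: [][]p is F, <><>~p is T. ✓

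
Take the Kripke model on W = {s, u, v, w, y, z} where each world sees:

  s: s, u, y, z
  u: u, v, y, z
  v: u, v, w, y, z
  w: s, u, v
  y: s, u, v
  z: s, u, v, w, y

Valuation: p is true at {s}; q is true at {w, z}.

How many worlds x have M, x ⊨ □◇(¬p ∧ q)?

2

s: successors {s, u, y, z}; ◇(¬p ∧ q) there: s:T, u:T, y:F, z:T. ✗
u: successors {u, v, y, z}; ◇(¬p ∧ q) there: u:T, v:T, y:F, z:T. ✗
v: successors {u, v, w, y, z}; ◇(¬p ∧ q) there: u:T, v:T, w:F, y:F, z:T. ✗
w: successors {s, u, v}; ◇(¬p ∧ q) there: s:T, u:T, v:T. ✓
y: successors {s, u, v}; ◇(¬p ∧ q) there: s:T, u:T, v:T. ✓
z: successors {s, u, v, w, y}; ◇(¬p ∧ q) there: s:T, u:T, v:T, w:F, y:F. ✗
Satisfying worlds: {w, y}.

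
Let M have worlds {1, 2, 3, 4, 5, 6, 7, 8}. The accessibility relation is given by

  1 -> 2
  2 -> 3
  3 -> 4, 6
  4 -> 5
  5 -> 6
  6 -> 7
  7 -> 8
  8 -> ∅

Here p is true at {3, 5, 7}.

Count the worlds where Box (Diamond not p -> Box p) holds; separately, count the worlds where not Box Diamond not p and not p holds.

For Box (Diamond not p -> Box p):
1: successors {2}; Diamond not p -> Box p there: 2:T. ✓
2: successors {3}; Diamond not p -> Box p there: 3:F. ✗
3: successors {4, 6}; Diamond not p -> Box p there: 4:T, 6:T. ✓
4: successors {5}; Diamond not p -> Box p there: 5:F. ✗
5: successors {6}; Diamond not p -> Box p there: 6:T. ✓
6: successors {7}; Diamond not p -> Box p there: 7:F. ✗
7: successors {8}; Diamond not p -> Box p there: 8:T. ✓
8: no successors, so Box (Diamond not p -> Box p) holds vacuously. ✓
— 5 worlds.
For not Box Diamond not p and not p:
1: not Box Diamond not p is T, not p is T. ✓
2: not Box Diamond not p is F, not p is T. ✗
3: not Box Diamond not p is T, not p is F. ✗
4: not Box Diamond not p is F, not p is T. ✗
5: not Box Diamond not p is T, not p is F. ✗
6: not Box Diamond not p is F, not p is T. ✗
7: not Box Diamond not p is T, not p is F. ✗
8: not Box Diamond not p is F, not p is T. ✗
— 1 world.

5 and 1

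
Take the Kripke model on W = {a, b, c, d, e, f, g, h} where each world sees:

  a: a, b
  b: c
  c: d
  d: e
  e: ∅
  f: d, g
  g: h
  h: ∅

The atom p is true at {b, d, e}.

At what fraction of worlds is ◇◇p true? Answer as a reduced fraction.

1/2

a: successors {a, b}; ◇p there: a:T, b:F. ✓
b: successors {c}; ◇p there: c:T. ✓
c: successors {d}; ◇p there: d:T. ✓
d: successors {e}; ◇p there: e:F. ✗
e: no successors, so ◇◇p fails. ✗
f: successors {d, g}; ◇p there: d:T, g:F. ✓
g: successors {h}; ◇p there: h:F. ✗
h: no successors, so ◇◇p fails. ✗
That's 4 of 8 worlds, so 4/8 = 1/2.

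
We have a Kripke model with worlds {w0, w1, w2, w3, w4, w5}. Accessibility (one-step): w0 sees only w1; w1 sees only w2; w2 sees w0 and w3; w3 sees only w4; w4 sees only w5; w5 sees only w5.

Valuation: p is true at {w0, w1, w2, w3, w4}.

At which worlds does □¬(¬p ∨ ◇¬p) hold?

{w0, w1, w2}

w0: successors {w1}; ¬(¬p ∨ ◇¬p) there: w1:T. ✓
w1: successors {w2}; ¬(¬p ∨ ◇¬p) there: w2:T. ✓
w2: successors {w0, w3}; ¬(¬p ∨ ◇¬p) there: w0:T, w3:T. ✓
w3: successors {w4}; ¬(¬p ∨ ◇¬p) there: w4:F. ✗
w4: successors {w5}; ¬(¬p ∨ ◇¬p) there: w5:F. ✗
w5: successors {w5}; ¬(¬p ∨ ◇¬p) there: w5:F. ✗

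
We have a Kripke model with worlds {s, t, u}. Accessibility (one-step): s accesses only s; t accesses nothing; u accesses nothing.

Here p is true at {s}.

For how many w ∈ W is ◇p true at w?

1

s: successors {s}; p there: s:T. ✓
t: no successors, so ◇p fails. ✗
u: no successors, so ◇p fails. ✗
Satisfying worlds: {s}.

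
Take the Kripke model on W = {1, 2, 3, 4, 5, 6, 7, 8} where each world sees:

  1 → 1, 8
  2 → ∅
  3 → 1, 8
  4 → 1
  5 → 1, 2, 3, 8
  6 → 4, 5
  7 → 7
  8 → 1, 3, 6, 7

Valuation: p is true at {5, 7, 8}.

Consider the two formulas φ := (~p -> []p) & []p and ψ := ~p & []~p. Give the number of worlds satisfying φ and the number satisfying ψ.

2 and 2

For (~p -> []p) & []p:
1: ~p -> []p is F, []p is F. ✗
2: ~p -> []p is T, []p is T. ✓
3: ~p -> []p is F, []p is F. ✗
4: ~p -> []p is F, []p is F. ✗
5: ~p -> []p is T, []p is F. ✗
6: ~p -> []p is F, []p is F. ✗
7: ~p -> []p is T, []p is T. ✓
8: ~p -> []p is T, []p is F. ✗
— 2 worlds.
For ~p & []~p:
1: ~p is T, []~p is F. ✗
2: ~p is T, []~p is T. ✓
3: ~p is T, []~p is F. ✗
4: ~p is T, []~p is T. ✓
5: ~p is F, []~p is F. ✗
6: ~p is T, []~p is F. ✗
7: ~p is F, []~p is F. ✗
8: ~p is F, []~p is F. ✗
— 2 worlds.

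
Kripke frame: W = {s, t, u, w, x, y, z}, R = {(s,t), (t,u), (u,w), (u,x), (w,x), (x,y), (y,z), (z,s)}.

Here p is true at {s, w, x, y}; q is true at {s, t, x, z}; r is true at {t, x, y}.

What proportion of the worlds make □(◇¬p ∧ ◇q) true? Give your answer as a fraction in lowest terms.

2/7

s: successors {t}; ◇¬p ∧ ◇q there: t:F. ✗
t: successors {u}; ◇¬p ∧ ◇q there: u:F. ✗
u: successors {w, x}; ◇¬p ∧ ◇q there: w:F, x:F. ✗
w: successors {x}; ◇¬p ∧ ◇q there: x:F. ✗
x: successors {y}; ◇¬p ∧ ◇q there: y:T. ✓
y: successors {z}; ◇¬p ∧ ◇q there: z:F. ✗
z: successors {s}; ◇¬p ∧ ◇q there: s:T. ✓
That's 2 of 7 worlds, so 2/7.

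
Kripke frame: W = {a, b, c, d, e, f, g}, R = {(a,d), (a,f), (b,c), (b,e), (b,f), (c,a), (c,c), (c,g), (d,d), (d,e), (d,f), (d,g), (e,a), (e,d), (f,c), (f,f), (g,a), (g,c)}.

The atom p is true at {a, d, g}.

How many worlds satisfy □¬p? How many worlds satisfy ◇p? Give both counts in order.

2 and 5

For □¬p:
a: successors {d, f}; ¬p there: d:F, f:T. ✗
b: successors {c, e, f}; ¬p there: c:T, e:T, f:T. ✓
c: successors {a, c, g}; ¬p there: a:F, c:T, g:F. ✗
d: successors {d, e, f, g}; ¬p there: d:F, e:T, f:T, g:F. ✗
e: successors {a, d}; ¬p there: a:F, d:F. ✗
f: successors {c, f}; ¬p there: c:T, f:T. ✓
g: successors {a, c}; ¬p there: a:F, c:T. ✗
— 2 worlds.
For ◇p:
a: successors {d, f}; p there: d:T, f:F. ✓
b: successors {c, e, f}; p there: c:F, e:F, f:F. ✗
c: successors {a, c, g}; p there: a:T, c:F, g:T. ✓
d: successors {d, e, f, g}; p there: d:T, e:F, f:F, g:T. ✓
e: successors {a, d}; p there: a:T, d:T. ✓
f: successors {c, f}; p there: c:F, f:F. ✗
g: successors {a, c}; p there: a:T, c:F. ✓
— 5 worlds.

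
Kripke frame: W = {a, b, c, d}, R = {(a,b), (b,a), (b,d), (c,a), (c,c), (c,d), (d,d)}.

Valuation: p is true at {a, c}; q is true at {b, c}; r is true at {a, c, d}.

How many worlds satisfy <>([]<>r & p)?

a: successors {b}; []<>r & p there: b:F. ✗
b: successors {a, d}; []<>r & p there: a:T, d:F. ✓
c: successors {a, c, d}; []<>r & p there: a:T, c:F, d:F. ✓
d: successors {d}; []<>r & p there: d:F. ✗
Satisfying worlds: {b, c}.

2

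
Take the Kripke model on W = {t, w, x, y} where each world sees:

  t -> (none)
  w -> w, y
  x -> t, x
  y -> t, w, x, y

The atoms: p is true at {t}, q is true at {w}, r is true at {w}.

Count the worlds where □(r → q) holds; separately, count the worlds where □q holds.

4 and 1

For □(r → q):
t: no successors, so □(r → q) holds vacuously. ✓
w: successors {w, y}; r → q there: w:T, y:T. ✓
x: successors {t, x}; r → q there: t:T, x:T. ✓
y: successors {t, w, x, y}; r → q there: t:T, w:T, x:T, y:T. ✓
— 4 worlds.
For □q:
t: no successors, so □q holds vacuously. ✓
w: successors {w, y}; q there: w:T, y:F. ✗
x: successors {t, x}; q there: t:F, x:F. ✗
y: successors {t, w, x, y}; q there: t:F, w:T, x:F, y:F. ✗
— 1 world.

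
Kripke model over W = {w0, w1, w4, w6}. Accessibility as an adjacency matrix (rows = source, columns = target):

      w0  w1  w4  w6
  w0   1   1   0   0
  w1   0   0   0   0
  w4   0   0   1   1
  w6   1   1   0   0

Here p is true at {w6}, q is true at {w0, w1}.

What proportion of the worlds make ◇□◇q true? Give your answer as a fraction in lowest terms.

1/2

w0: successors {w0, w1}; □◇q there: w0:F, w1:T. ✓
w1: no successors, so ◇□◇q fails. ✗
w4: successors {w4, w6}; □◇q there: w4:F, w6:F. ✗
w6: successors {w0, w1}; □◇q there: w0:F, w1:T. ✓
That's 2 of 4 worlds, so 2/4 = 1/2.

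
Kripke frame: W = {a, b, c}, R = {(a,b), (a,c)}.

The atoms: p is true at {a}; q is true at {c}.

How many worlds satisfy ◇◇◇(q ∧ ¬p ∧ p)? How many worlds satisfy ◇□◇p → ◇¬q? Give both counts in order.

For ◇◇◇(q ∧ ¬p ∧ p):
a: successors {b, c}; ◇◇(q ∧ ¬p ∧ p) there: b:F, c:F. ✗
b: no successors, so ◇◇◇(q ∧ ¬p ∧ p) fails. ✗
c: no successors, so ◇◇◇(q ∧ ¬p ∧ p) fails. ✗
— 0 worlds.
For ◇□◇p → ◇¬q:
a: ◇□◇p is T, ◇¬q is T. ✓
b: ◇□◇p is F, ◇¬q is F. ✓
c: ◇□◇p is F, ◇¬q is F. ✓
— 3 worlds.

0 and 3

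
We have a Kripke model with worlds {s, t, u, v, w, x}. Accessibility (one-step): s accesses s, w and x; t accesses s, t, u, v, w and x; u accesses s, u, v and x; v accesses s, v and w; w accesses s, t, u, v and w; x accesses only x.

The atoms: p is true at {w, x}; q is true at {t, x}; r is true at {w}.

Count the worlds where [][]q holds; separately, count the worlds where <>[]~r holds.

For [][]q:
s: successors {s, w, x}; []q there: s:F, w:F, x:T. ✗
t: successors {s, t, u, v, w, x}; []q there: s:F, t:F, u:F, v:F, w:F, x:T. ✗
u: successors {s, u, v, x}; []q there: s:F, u:F, v:F, x:T. ✗
v: successors {s, v, w}; []q there: s:F, v:F, w:F. ✗
w: successors {s, t, u, v, w}; []q there: s:F, t:F, u:F, v:F, w:F. ✗
x: successors {x}; []q there: x:T. ✓
— 1 world.
For <>[]~r:
s: successors {s, w, x}; []~r there: s:F, w:F, x:T. ✓
t: successors {s, t, u, v, w, x}; []~r there: s:F, t:F, u:T, v:F, w:F, x:T. ✓
u: successors {s, u, v, x}; []~r there: s:F, u:T, v:F, x:T. ✓
v: successors {s, v, w}; []~r there: s:F, v:F, w:F. ✗
w: successors {s, t, u, v, w}; []~r there: s:F, t:F, u:T, v:F, w:F. ✓
x: successors {x}; []~r there: x:T. ✓
— 5 worlds.

1 and 5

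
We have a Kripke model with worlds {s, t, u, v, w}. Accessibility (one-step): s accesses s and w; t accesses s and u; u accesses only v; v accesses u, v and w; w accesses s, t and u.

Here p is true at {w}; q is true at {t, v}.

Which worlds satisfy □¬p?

s: successors {s, w}; ¬p there: s:T, w:F. ✗
t: successors {s, u}; ¬p there: s:T, u:T. ✓
u: successors {v}; ¬p there: v:T. ✓
v: successors {u, v, w}; ¬p there: u:T, v:T, w:F. ✗
w: successors {s, t, u}; ¬p there: s:T, t:T, u:T. ✓

{t, u, w}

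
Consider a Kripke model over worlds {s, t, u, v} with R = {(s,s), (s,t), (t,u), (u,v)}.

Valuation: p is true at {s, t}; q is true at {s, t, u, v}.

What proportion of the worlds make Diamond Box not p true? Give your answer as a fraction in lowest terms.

3/4

s: successors {s, t}; Box not p there: s:F, t:T. ✓
t: successors {u}; Box not p there: u:T. ✓
u: successors {v}; Box not p there: v:T. ✓
v: no successors, so Diamond Box not p fails. ✗
That's 3 of 4 worlds, so 3/4.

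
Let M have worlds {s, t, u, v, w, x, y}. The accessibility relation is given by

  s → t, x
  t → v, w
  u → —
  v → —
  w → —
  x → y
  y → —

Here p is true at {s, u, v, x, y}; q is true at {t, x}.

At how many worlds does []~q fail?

s: successors {t, x}; ~q there: t:F, x:F. ✗
t: successors {v, w}; ~q there: v:T, w:T. ✓
u: no successors, so []~q holds vacuously. ✓
v: no successors, so []~q holds vacuously. ✓
w: no successors, so []~q holds vacuously. ✓
x: successors {y}; ~q there: y:T. ✓
y: no successors, so []~q holds vacuously. ✓
Satisfying worlds: {t, u, v, w, x, y}.
So []~q fails at the other 1 world.

1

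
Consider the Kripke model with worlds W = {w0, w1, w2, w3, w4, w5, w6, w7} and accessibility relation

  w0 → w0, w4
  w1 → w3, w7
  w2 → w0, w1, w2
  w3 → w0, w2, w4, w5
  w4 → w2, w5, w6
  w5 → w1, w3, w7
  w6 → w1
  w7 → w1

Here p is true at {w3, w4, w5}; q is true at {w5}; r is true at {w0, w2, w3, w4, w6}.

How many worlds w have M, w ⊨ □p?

w0: successors {w0, w4}; p there: w0:F, w4:T. ✗
w1: successors {w3, w7}; p there: w3:T, w7:F. ✗
w2: successors {w0, w1, w2}; p there: w0:F, w1:F, w2:F. ✗
w3: successors {w0, w2, w4, w5}; p there: w0:F, w2:F, w4:T, w5:T. ✗
w4: successors {w2, w5, w6}; p there: w2:F, w5:T, w6:F. ✗
w5: successors {w1, w3, w7}; p there: w1:F, w3:T, w7:F. ✗
w6: successors {w1}; p there: w1:F. ✗
w7: successors {w1}; p there: w1:F. ✗
Satisfying worlds: ∅.

0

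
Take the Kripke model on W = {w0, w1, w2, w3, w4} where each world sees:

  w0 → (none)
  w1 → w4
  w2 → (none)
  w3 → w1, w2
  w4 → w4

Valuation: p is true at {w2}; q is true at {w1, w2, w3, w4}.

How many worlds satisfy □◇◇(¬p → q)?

w0: no successors, so □◇◇(¬p → q) holds vacuously. ✓
w1: successors {w4}; ◇◇(¬p → q) there: w4:T. ✓
w2: no successors, so □◇◇(¬p → q) holds vacuously. ✓
w3: successors {w1, w2}; ◇◇(¬p → q) there: w1:T, w2:F. ✗
w4: successors {w4}; ◇◇(¬p → q) there: w4:T. ✓
Satisfying worlds: {w0, w1, w2, w4}.

4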